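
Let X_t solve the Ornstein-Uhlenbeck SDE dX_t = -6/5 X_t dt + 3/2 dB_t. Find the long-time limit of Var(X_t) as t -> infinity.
lim Var(X_t) = 15/16

The OU SDE dX = -theta X dt + sigma dB admits the integrating factor exp(theta t): d(exp(theta t) X_t) = sigma exp(theta t) dB_t. Integrating from 0 to t gives X_t = x_0 * exp(-theta t) + sigma * int_0^t exp(-theta (t-s)) dB_s for any initial x_0. The Itô integral has variance (by the Itô isometry) sigma^2 * int_0^t exp(-2 theta (t - s)) ds = sigma^2 * (1 - exp(-2 theta t)) / (2 theta), independent of x_0.
With theta = 6/5, sigma = 3/2:
  Var(X_t) = (3/2)^2 * (1 - exp(-2*6/5 t)) / (2 * 6/5) = 15/16 - 15*exp(-12*t/5)/16.
As t -> infinity, exp(-2*6/5 t) -> 0, so the stationary variance is sigma^2 / (2 theta) = 15/16.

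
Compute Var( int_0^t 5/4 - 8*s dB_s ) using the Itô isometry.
Var = t*(1024*t^2 - 480*t + 75)/48

The Itô integral of a deterministic integrand f(s) has mean 0 because each increment f(s) * (B_{s+ds} - B_s) has mean 0. By the Itô isometry:
  Var( int_0^t f(s) dB_s ) = E[ (int_0^t f(s) dB_s)^2 ] = int_0^t f(s)^2 ds.
Here f(s) = 5/4 - 8*s, so f(s)^2 = (32*s - 5)^2/16. Integrate:
  int_0^t ((32*s - 5)^2/16) ds = t*(1024*t^2 - 480*t + 75)/48.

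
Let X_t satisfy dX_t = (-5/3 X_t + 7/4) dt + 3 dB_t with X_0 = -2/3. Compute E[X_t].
E[X_t] = 21/20 - 103*exp(-5*t/3)/60

Taking expectations and using E[dB_t] = 0, the mean m(t) = E[X_t] satisfies the ODE m'(t) = a m(t) + b with m(0) = x_0. With a = -5/3, b = 7/4, x_0 = -2/3, the solution is
  m(t) = x_0 * exp(a t) + (b/a) * (exp(a t) - 1)
       = (-2/3) * exp((-5/3) t) + ((7/4)/(-5/3)) * (exp((-5/3) t) - 1)
       = 21/20 - 103*exp(-5*t/3)/60.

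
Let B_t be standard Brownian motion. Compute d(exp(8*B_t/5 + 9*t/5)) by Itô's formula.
d(exp(8*B_t/5 + 9*t/5)) = (77*exp(8*B_t/5 + 9*t/5)/25) dt + (8*exp(8*B_t/5 + 9*t/5)/5) dB_t

Itô's formula for f(t, x): d f(t, B_t) = (f_t + (1/2) f_xx) dt + f_x dB_t. Compute partials of f(t, x) = exp(9*t/5 + 8*x/5):
  f_t(t,x)  = 9*exp(9*t/5 + 8*x/5)/5
  f_x(t,x)  = 8*exp(9*t/5 + 8*x/5)/5
  f_xx(t,x) = 64*exp(9*t/5 + 8*x/5)/25
Assemble drift = f_t + (1/2) f_xx = 77*exp(9*t/5 + 8*x/5)/25 and diffusion = f_x = 8*exp(9*t/5 + 8*x/5)/5. Substituting x = B_t:
  d(exp(8*B_t/5 + 9*t/5)) = (77*exp(8*B_t/5 + 9*t/5)/25) dt + (8*exp(8*B_t/5 + 9*t/5)/5) dB_t.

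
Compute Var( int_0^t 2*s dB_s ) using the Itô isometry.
Var = 4*t^3/3

The Itô integral of a deterministic integrand f(s) has mean 0 because each increment f(s) * (B_{s+ds} - B_s) has mean 0. By the Itô isometry:
  Var( int_0^t f(s) dB_s ) = E[ (int_0^t f(s) dB_s)^2 ] = int_0^t f(s)^2 ds.
Here f(s) = 2*s, so f(s)^2 = 4*s^2. Integrate:
  int_0^t (4*s^2) ds = 4*t^3/3.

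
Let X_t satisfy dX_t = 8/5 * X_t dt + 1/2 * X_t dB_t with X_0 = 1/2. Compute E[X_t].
E[X_t] = exp(8*t/5)/2

For GBM dX = mu X dt + sigma X dB with X_0 = x_0, apply Itô to Y = log X: dY = (mu - sigma^2/2) dt + sigma dB, so Y_t = log(x_0) + (mu - sigma^2/2) t + sigma B_t and hence X_t = x_0 * exp((mu - sigma^2/2) t + sigma B_t).
With mu = 8/5, sigma = 1/2, x_0 = 1/2, this gives:
  X_t = 1/2 * exp((59/40) * t + (1/2) * B_t).
Since sigma*B_t ~ Normal(0, sigma^2 t), E[exp(sigma*B_t)] = exp(sigma^2 t / 2); so E[X_t] = x_0 * exp((mu - sigma^2/2) t) * exp(sigma^2 t / 2) = x_0 * exp(mu t) = exp(8*t/5)/2.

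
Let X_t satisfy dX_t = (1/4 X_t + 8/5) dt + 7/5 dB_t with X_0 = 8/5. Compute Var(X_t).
Var(X_t) = 98*exp(t/2)/25 - 98/25

The variance V(t) = Var(X_t) satisfies V'(t) = 2 a V(t) + c^2 with V(0) = 0 (drift coefficient is linear in X, diffusion is constant). With a = 1/4, c = 7/5, the solution is
  V(t) = (c^2 / (2 a)) * (exp(2 a t) - 1)
       = ((7/5)^2 / (2*(1/4))) * (exp((1/2) t) - 1)
       = 98*exp(t/2)/25 - 98/25.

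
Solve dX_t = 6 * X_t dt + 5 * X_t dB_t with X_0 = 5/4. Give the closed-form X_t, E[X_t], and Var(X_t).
X_t = 5/4 * exp((-13/2) t + (5) B_t); E[X_t] = 5*exp(6*t)/4; Var(X_t) = 25*(exp(25*t) - 1)*exp(12*t)/16

For GBM dX = mu X dt + sigma X dB with X_0 = x_0, apply Itô to Y = log X: dY = (mu - sigma^2/2) dt + sigma dB, so Y_t = log(x_0) + (mu - sigma^2/2) t + sigma B_t and hence X_t = x_0 * exp((mu - sigma^2/2) t + sigma B_t).
With mu = 6, sigma = 5, x_0 = 5/4, this gives:
  X_t = 5/4 * exp((-13/2) * t + (5) * B_t).
Since sigma*B_t ~ Normal(0, sigma^2 t), E[exp(sigma*B_t)] = exp(sigma^2 t / 2); so E[X_t] = x_0 * exp((mu - sigma^2/2) t) * exp(sigma^2 t / 2) = x_0 * exp(mu t) = 5*exp(6*t)/4.
Var(X_t) = E[X_t^2] - (E[X_t])^2 = x_0^2 * exp(2 mu t) * (exp(sigma^2 t) - 1) = 25*(exp(25*t) - 1)*exp(12*t)/16.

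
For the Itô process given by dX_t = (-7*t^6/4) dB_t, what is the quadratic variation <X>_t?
<X>_t = 49*t^13/208

For an Itô process dX_t = a(t) dt + b(t) dB_t, the quadratic variation is <X>_t = int_0^t b(s)^2 ds (the drift term does not contribute). Here b(s) = -7*s^6/4, so
  b(s)^2 = 49*s^12/16.
Integrating from 0 to t:
  <X>_t = int_0^t (49*s^12/16) ds = 49*t^13/208.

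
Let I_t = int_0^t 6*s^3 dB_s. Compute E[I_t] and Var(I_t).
E[I_t] = 0; Var(I_t) = 36*t^7/7

The Itô integral of a deterministic integrand f(s) has mean 0 because each increment f(s) * (B_{s+ds} - B_s) has mean 0. By the Itô isometry:
  Var( int_0^t f(s) dB_s ) = E[ (int_0^t f(s) dB_s)^2 ] = int_0^t f(s)^2 ds.
Here f(s) = 6*s^3, so f(s)^2 = 36*s^6. Integrate:
  int_0^t (36*s^6) ds = 36*t^7/7.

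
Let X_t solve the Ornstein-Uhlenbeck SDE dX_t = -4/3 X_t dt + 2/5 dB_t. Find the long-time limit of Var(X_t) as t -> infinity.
lim Var(X_t) = 3/50

The OU SDE dX = -theta X dt + sigma dB admits the integrating factor exp(theta t): d(exp(theta t) X_t) = sigma exp(theta t) dB_t. Integrating from 0 to t gives X_t = x_0 * exp(-theta t) + sigma * int_0^t exp(-theta (t-s)) dB_s for any initial x_0. The Itô integral has variance (by the Itô isometry) sigma^2 * int_0^t exp(-2 theta (t - s)) ds = sigma^2 * (1 - exp(-2 theta t)) / (2 theta), independent of x_0.
With theta = 4/3, sigma = 2/5:
  Var(X_t) = (2/5)^2 * (1 - exp(-2*4/3 t)) / (2 * 4/3) = 3/50 - 3*exp(-8*t/3)/50.
As t -> infinity, exp(-2*4/3 t) -> 0, so the stationary variance is sigma^2 / (2 theta) = 3/50.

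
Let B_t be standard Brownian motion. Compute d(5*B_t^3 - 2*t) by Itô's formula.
d(5*B_t^3 - 2*t) = (15*B_t - 2) dt + (15*B_t^2) dB_t

Itô's formula for f(t, x): d f(t, B_t) = (f_t + (1/2) f_xx) dt + f_x dB_t. Compute partials of f(t, x) = -2*t + 5*x^3:
  f_t(t,x)  = -2
  f_x(t,x)  = 15*x^2
  f_xx(t,x) = 30*x
Assemble drift = f_t + (1/2) f_xx = 15*x - 2 and diffusion = f_x = 15*x^2. Substituting x = B_t:
  d(5*B_t^3 - 2*t) = (15*B_t - 2) dt + (15*B_t^2) dB_t.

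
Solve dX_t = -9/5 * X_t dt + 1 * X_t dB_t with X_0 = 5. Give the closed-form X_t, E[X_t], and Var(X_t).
X_t = 5 * exp((-23/10) t + (1) B_t); E[X_t] = 5*exp(-9*t/5); Var(X_t) = (25*exp(t) - 25)*exp(-18*t/5)

For GBM dX = mu X dt + sigma X dB with X_0 = x_0, apply Itô to Y = log X: dY = (mu - sigma^2/2) dt + sigma dB, so Y_t = log(x_0) + (mu - sigma^2/2) t + sigma B_t and hence X_t = x_0 * exp((mu - sigma^2/2) t + sigma B_t).
With mu = -9/5, sigma = 1, x_0 = 5, this gives:
  X_t = 5 * exp((-23/10) * t + (1) * B_t).
Since sigma*B_t ~ Normal(0, sigma^2 t), E[exp(sigma*B_t)] = exp(sigma^2 t / 2); so E[X_t] = x_0 * exp((mu - sigma^2/2) t) * exp(sigma^2 t / 2) = x_0 * exp(mu t) = 5*exp(-9*t/5).
Var(X_t) = E[X_t^2] - (E[X_t])^2 = x_0^2 * exp(2 mu t) * (exp(sigma^2 t) - 1) = (25*exp(t) - 25)*exp(-18*t/5).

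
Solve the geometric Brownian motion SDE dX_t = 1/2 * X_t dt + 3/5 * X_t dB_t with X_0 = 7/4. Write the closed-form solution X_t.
X_t = 7/4 * exp((8/25) * t + (3/5) * B_t)

For GBM dX = mu X dt + sigma X dB with X_0 = x_0, apply Itô to Y = log X: dY = (mu - sigma^2/2) dt + sigma dB, so Y_t = log(x_0) + (mu - sigma^2/2) t + sigma B_t and hence X_t = x_0 * exp((mu - sigma^2/2) t + sigma B_t).
With mu = 1/2, sigma = 3/5, x_0 = 7/4, this gives:
  X_t = 7/4 * exp((8/25) * t + (3/5) * B_t).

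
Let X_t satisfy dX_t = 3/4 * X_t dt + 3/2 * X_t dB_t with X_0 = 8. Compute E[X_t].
E[X_t] = 8*exp(3*t/4)

For GBM dX = mu X dt + sigma X dB with X_0 = x_0, apply Itô to Y = log X: dY = (mu - sigma^2/2) dt + sigma dB, so Y_t = log(x_0) + (mu - sigma^2/2) t + sigma B_t and hence X_t = x_0 * exp((mu - sigma^2/2) t + sigma B_t).
With mu = 3/4, sigma = 3/2, x_0 = 8, this gives:
  X_t = 8 * exp((-3/8) * t + (3/2) * B_t).
Since sigma*B_t ~ Normal(0, sigma^2 t), E[exp(sigma*B_t)] = exp(sigma^2 t / 2); so E[X_t] = x_0 * exp((mu - sigma^2/2) t) * exp(sigma^2 t / 2) = x_0 * exp(mu t) = 8*exp(3*t/4).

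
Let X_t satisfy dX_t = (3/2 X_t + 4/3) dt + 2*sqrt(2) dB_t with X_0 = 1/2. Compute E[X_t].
E[X_t] = 25*exp(3*t/2)/18 - 8/9

Taking expectations and using E[dB_t] = 0, the mean m(t) = E[X_t] satisfies the ODE m'(t) = a m(t) + b with m(0) = x_0. With a = 3/2, b = 4/3, x_0 = 1/2, the solution is
  m(t) = x_0 * exp(a t) + (b/a) * (exp(a t) - 1)
       = (1/2) * exp((3/2) t) + ((4/3)/(3/2)) * (exp((3/2) t) - 1)
       = 25*exp(3*t/2)/18 - 8/9.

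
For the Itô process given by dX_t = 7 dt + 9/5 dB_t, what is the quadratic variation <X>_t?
<X>_t = 81*t/25

For an Itô process dX_t = a(t) dt + b(t) dB_t, the quadratic variation is <X>_t = int_0^t b(s)^2 ds (the drift term does not contribute). Here b(s) = 9/5, so
  b(s)^2 = 81/25.
Integrating from 0 to t:
  <X>_t = int_0^t (81/25) ds = 81*t/25.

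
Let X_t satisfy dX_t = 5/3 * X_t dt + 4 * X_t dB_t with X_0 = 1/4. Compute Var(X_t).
Var(X_t) = (exp(16*t) - 1)*exp(10*t/3)/16

For GBM dX = mu X dt + sigma X dB with X_0 = x_0, apply Itô to Y = log X: dY = (mu - sigma^2/2) dt + sigma dB, so Y_t = log(x_0) + (mu - sigma^2/2) t + sigma B_t and hence X_t = x_0 * exp((mu - sigma^2/2) t + sigma B_t).
With mu = 5/3, sigma = 4, x_0 = 1/4, this gives:
  X_t = 1/4 * exp((-19/3) * t + (4) * B_t).
Since sigma*B_t ~ Normal(0, sigma^2 t), E[exp(sigma*B_t)] = exp(sigma^2 t / 2); so E[X_t] = x_0 * exp((mu - sigma^2/2) t) * exp(sigma^2 t / 2) = x_0 * exp(mu t) = exp(5*t/3)/4.
Var(X_t) = E[X_t^2] - (E[X_t])^2 = x_0^2 * exp(2 mu t) * (exp(sigma^2 t) - 1) = (exp(16*t) - 1)*exp(10*t/3)/16.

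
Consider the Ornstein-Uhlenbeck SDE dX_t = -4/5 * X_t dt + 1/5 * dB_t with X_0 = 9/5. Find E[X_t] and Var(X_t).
E[X_t] = 9*exp(-4*t/5)/5; Var(X_t) = 1/40 - exp(-8*t/5)/40

The OU SDE dX = -theta X dt + sigma dB admits the integrating factor exp(theta t): d(exp(theta t) X_t) = sigma exp(theta t) dB_t. Integrating from 0 to t:
  X_t = x_0 * exp(-theta t) + sigma * int_0^t exp(-theta (t-s)) dB_s.
The Itô integral has mean 0 and (by the Itô isometry) variance sigma^2 * int_0^t exp(-2 theta (t - s)) ds = sigma^2 * (1 - exp(-2 theta t)) / (2 theta).
With theta = 4/5, sigma = 1/5, x_0 = 9/5:
  E[X_t] = 9/5 * exp(-4/5 t) = 9*exp(-4*t/5)/5
  Var(X_t) = (1/5)^2 * (1 - exp(-2*4/5 t)) / (2 * 4/5) = 1/40 - exp(-8*t/5)/40.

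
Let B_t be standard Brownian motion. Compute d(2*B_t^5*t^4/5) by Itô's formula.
d(2*B_t^5*t^4/5) = (B_t^3*t^3*(8*B_t^2/5 + 4*t)) dt + (2*B_t^4*t^4) dB_t

Itô's formula for f(t, x): d f(t, B_t) = (f_t + (1/2) f_xx) dt + f_x dB_t. Compute partials of f(t, x) = 2*t^4*x^5/5:
  f_t(t,x)  = 8*t^3*x^5/5
  f_x(t,x)  = 2*t^4*x^4
  f_xx(t,x) = 8*t^4*x^3
Assemble drift = f_t + (1/2) f_xx = t^3*x^3*(4*t + 8*x^2/5) and diffusion = f_x = 2*t^4*x^4. Substituting x = B_t:
  d(2*B_t^5*t^4/5) = (B_t^3*t^3*(8*B_t^2/5 + 4*t)) dt + (2*B_t^4*t^4) dB_t.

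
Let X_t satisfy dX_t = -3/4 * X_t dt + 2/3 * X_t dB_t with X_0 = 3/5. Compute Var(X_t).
Var(X_t) = (9*exp(4*t/9) - 9)*exp(-3*t/2)/25

For GBM dX = mu X dt + sigma X dB with X_0 = x_0, apply Itô to Y = log X: dY = (mu - sigma^2/2) dt + sigma dB, so Y_t = log(x_0) + (mu - sigma^2/2) t + sigma B_t and hence X_t = x_0 * exp((mu - sigma^2/2) t + sigma B_t).
With mu = -3/4, sigma = 2/3, x_0 = 3/5, this gives:
  X_t = 3/5 * exp((-35/36) * t + (2/3) * B_t).
Since sigma*B_t ~ Normal(0, sigma^2 t), E[exp(sigma*B_t)] = exp(sigma^2 t / 2); so E[X_t] = x_0 * exp((mu - sigma^2/2) t) * exp(sigma^2 t / 2) = x_0 * exp(mu t) = 3*exp(-3*t/4)/5.
Var(X_t) = E[X_t^2] - (E[X_t])^2 = x_0^2 * exp(2 mu t) * (exp(sigma^2 t) - 1) = (9*exp(4*t/9) - 9)*exp(-3*t/2)/25.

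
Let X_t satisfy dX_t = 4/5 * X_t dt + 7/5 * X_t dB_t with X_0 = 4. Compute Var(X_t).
Var(X_t) = 16*(exp(49*t/25) - 1)*exp(8*t/5)

For GBM dX = mu X dt + sigma X dB with X_0 = x_0, apply Itô to Y = log X: dY = (mu - sigma^2/2) dt + sigma dB, so Y_t = log(x_0) + (mu - sigma^2/2) t + sigma B_t and hence X_t = x_0 * exp((mu - sigma^2/2) t + sigma B_t).
With mu = 4/5, sigma = 7/5, x_0 = 4, this gives:
  X_t = 4 * exp((-9/50) * t + (7/5) * B_t).
Since sigma*B_t ~ Normal(0, sigma^2 t), E[exp(sigma*B_t)] = exp(sigma^2 t / 2); so E[X_t] = x_0 * exp((mu - sigma^2/2) t) * exp(sigma^2 t / 2) = x_0 * exp(mu t) = 4*exp(4*t/5).
Var(X_t) = E[X_t^2] - (E[X_t])^2 = x_0^2 * exp(2 mu t) * (exp(sigma^2 t) - 1) = 16*(exp(49*t/25) - 1)*exp(8*t/5).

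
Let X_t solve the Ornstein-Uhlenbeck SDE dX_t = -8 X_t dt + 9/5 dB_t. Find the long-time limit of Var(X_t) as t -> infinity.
lim Var(X_t) = 81/400

The OU SDE dX = -theta X dt + sigma dB admits the integrating factor exp(theta t): d(exp(theta t) X_t) = sigma exp(theta t) dB_t. Integrating from 0 to t gives X_t = x_0 * exp(-theta t) + sigma * int_0^t exp(-theta (t-s)) dB_s for any initial x_0. The Itô integral has variance (by the Itô isometry) sigma^2 * int_0^t exp(-2 theta (t - s)) ds = sigma^2 * (1 - exp(-2 theta t)) / (2 theta), independent of x_0.
With theta = 8, sigma = 9/5:
  Var(X_t) = (9/5)^2 * (1 - exp(-2*8 t)) / (2 * 8) = 81/400 - 81*exp(-16*t)/400.
As t -> infinity, exp(-2*8 t) -> 0, so the stationary variance is sigma^2 / (2 theta) = 81/400.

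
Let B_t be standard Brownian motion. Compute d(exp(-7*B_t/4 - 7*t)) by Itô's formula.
d(exp(-7*B_t/4 - 7*t)) = (-175*exp(-7*B_t/4 - 7*t)/32) dt + (-7*exp(-7*B_t/4 - 7*t)/4) dB_t

Itô's formula for f(t, x): d f(t, B_t) = (f_t + (1/2) f_xx) dt + f_x dB_t. Compute partials of f(t, x) = exp(-7*t - 7*x/4):
  f_t(t,x)  = -7*exp(-7*t - 7*x/4)
  f_x(t,x)  = -7*exp(-7*t - 7*x/4)/4
  f_xx(t,x) = 49*exp(-7*t - 7*x/4)/16
Assemble drift = f_t + (1/2) f_xx = -175*exp(-7*t - 7*x/4)/32 and diffusion = f_x = -7*exp(-7*t - 7*x/4)/4. Substituting x = B_t:
  d(exp(-7*B_t/4 - 7*t)) = (-175*exp(-7*B_t/4 - 7*t)/32) dt + (-7*exp(-7*B_t/4 - 7*t)/4) dB_t.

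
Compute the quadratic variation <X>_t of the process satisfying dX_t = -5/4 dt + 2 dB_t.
<X>_t = 4*t

For an Itô process dX_t = a(t) dt + b(t) dB_t, the quadratic variation is <X>_t = int_0^t b(s)^2 ds (the drift term does not contribute). Here b(s) = 2, so
  b(s)^2 = 4.
Integrating from 0 to t:
  <X>_t = int_0^t (4) ds = 4*t.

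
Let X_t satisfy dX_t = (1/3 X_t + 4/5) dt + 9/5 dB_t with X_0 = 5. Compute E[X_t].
E[X_t] = 37*exp(t/3)/5 - 12/5

Taking expectations and using E[dB_t] = 0, the mean m(t) = E[X_t] satisfies the ODE m'(t) = a m(t) + b with m(0) = x_0. With a = 1/3, b = 4/5, x_0 = 5, the solution is
  m(t) = x_0 * exp(a t) + (b/a) * (exp(a t) - 1)
       = 5 * exp((1/3) t) + ((4/5)/(1/3)) * (exp((1/3) t) - 1)
       = 37*exp(t/3)/5 - 12/5.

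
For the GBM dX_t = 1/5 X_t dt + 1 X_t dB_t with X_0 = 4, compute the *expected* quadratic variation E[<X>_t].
E[<X>_t] = 80*exp(7*t/5)/7 - 80/7

<X>_t = int_0^t (1 * X_s)^2 ds. Taking expectation inside the integral: E[<X>_t] = 1^2 * int_0^t E[X_s^2] ds. For GBM, E[X_s^2] = x_0^2 * exp((2 mu + sigma^2) s). Integrating:
  E[<X>_t] = 1^2 * 4^2 * (exp((2*(1/5) + 1^2) t) - 1) / (2*(1/5) + 1^2)
           = 1^2 * 4^2 * (exp((7/5) t) - 1) / (7/5) = 80*exp(7*t/5)/7 - 80/7.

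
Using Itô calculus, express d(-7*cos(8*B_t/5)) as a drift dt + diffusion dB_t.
d(-7*cos(8*B_t/5)) = (224*cos(8*B_t/5)/25) dt + (56*sin(8*B_t/5)/5) dB_t

Itô's formula for f(B_t) gives d f(B_t) = f'(B_t) dB_t + (1/2) f''(B_t) dt. Compute derivatives of f(x) = -7*cos(8*x/5):
  f'(x)  = 56*sin(8*x/5)/5
  f''(x) = 448*cos(8*x/5)/25
Substitute x = B_t and multiply the f'' term by 1/2:
  drift     = (1/2) * (448*cos(8*x/5)/25) evaluated at B_t = 224*cos(8*B_t/5)/25
  diffusion = (56*sin(8*x/5)/5) evaluated at B_t = 56*sin(8*B_t/5)/5
Therefore d(-7*cos(8*B_t/5)) = (224*cos(8*B_t/5)/25) dt + (56*sin(8*B_t/5)/5) dB_t.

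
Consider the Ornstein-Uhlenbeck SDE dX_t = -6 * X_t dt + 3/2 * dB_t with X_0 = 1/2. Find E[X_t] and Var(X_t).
E[X_t] = exp(-6*t)/2; Var(X_t) = 3/16 - 3*exp(-12*t)/16

The OU SDE dX = -theta X dt + sigma dB admits the integrating factor exp(theta t): d(exp(theta t) X_t) = sigma exp(theta t) dB_t. Integrating from 0 to t:
  X_t = x_0 * exp(-theta t) + sigma * int_0^t exp(-theta (t-s)) dB_s.
The Itô integral has mean 0 and (by the Itô isometry) variance sigma^2 * int_0^t exp(-2 theta (t - s)) ds = sigma^2 * (1 - exp(-2 theta t)) / (2 theta).
With theta = 6, sigma = 3/2, x_0 = 1/2:
  E[X_t] = 1/2 * exp(-6 t) = exp(-6*t)/2
  Var(X_t) = (3/2)^2 * (1 - exp(-2*6 t)) / (2 * 6) = 3/16 - 3*exp(-12*t)/16.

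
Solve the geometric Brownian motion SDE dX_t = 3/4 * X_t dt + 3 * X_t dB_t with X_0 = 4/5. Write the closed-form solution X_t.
X_t = 4/5 * exp((-15/4) * t + (3) * B_t)

For GBM dX = mu X dt + sigma X dB with X_0 = x_0, apply Itô to Y = log X: dY = (mu - sigma^2/2) dt + sigma dB, so Y_t = log(x_0) + (mu - sigma^2/2) t + sigma B_t and hence X_t = x_0 * exp((mu - sigma^2/2) t + sigma B_t).
With mu = 3/4, sigma = 3, x_0 = 4/5, this gives:
  X_t = 4/5 * exp((-15/4) * t + (3) * B_t).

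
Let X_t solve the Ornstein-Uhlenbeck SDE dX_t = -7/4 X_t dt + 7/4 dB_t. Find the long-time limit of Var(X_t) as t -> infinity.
lim Var(X_t) = 7/8

The OU SDE dX = -theta X dt + sigma dB admits the integrating factor exp(theta t): d(exp(theta t) X_t) = sigma exp(theta t) dB_t. Integrating from 0 to t gives X_t = x_0 * exp(-theta t) + sigma * int_0^t exp(-theta (t-s)) dB_s for any initial x_0. The Itô integral has variance (by the Itô isometry) sigma^2 * int_0^t exp(-2 theta (t - s)) ds = sigma^2 * (1 - exp(-2 theta t)) / (2 theta), independent of x_0.
With theta = 7/4, sigma = 7/4:
  Var(X_t) = (7/4)^2 * (1 - exp(-2*7/4 t)) / (2 * 7/4) = 7/8 - 7*exp(-7*t/2)/8.
As t -> infinity, exp(-2*7/4 t) -> 0, so the stationary variance is sigma^2 / (2 theta) = 7/8.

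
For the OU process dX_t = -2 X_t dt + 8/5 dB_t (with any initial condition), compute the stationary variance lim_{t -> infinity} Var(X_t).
lim Var(X_t) = 16/25

The OU SDE dX = -theta X dt + sigma dB admits the integrating factor exp(theta t): d(exp(theta t) X_t) = sigma exp(theta t) dB_t. Integrating from 0 to t gives X_t = x_0 * exp(-theta t) + sigma * int_0^t exp(-theta (t-s)) dB_s for any initial x_0. The Itô integral has variance (by the Itô isometry) sigma^2 * int_0^t exp(-2 theta (t - s)) ds = sigma^2 * (1 - exp(-2 theta t)) / (2 theta), independent of x_0.
With theta = 2, sigma = 8/5:
  Var(X_t) = (8/5)^2 * (1 - exp(-2*2 t)) / (2 * 2) = 16/25 - 16*exp(-4*t)/25.
As t -> infinity, exp(-2*2 t) -> 0, so the stationary variance is sigma^2 / (2 theta) = 16/25.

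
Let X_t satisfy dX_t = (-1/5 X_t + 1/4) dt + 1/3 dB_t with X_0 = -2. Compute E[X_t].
E[X_t] = 5/4 - 13*exp(-t/5)/4

Taking expectations and using E[dB_t] = 0, the mean m(t) = E[X_t] satisfies the ODE m'(t) = a m(t) + b with m(0) = x_0. With a = -1/5, b = 1/4, x_0 = -2, the solution is
  m(t) = x_0 * exp(a t) + (b/a) * (exp(a t) - 1)
       = (-2) * exp((-1/5) t) + ((1/4)/(-1/5)) * (exp((-1/5) t) - 1)
       = 5/4 - 13*exp(-t/5)/4.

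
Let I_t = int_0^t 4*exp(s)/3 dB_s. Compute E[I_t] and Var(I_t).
E[I_t] = 0; Var(I_t) = 8*exp(2*t)/9 - 8/9

The Itô integral of a deterministic integrand f(s) has mean 0 because each increment f(s) * (B_{s+ds} - B_s) has mean 0. By the Itô isometry:
  Var( int_0^t f(s) dB_s ) = E[ (int_0^t f(s) dB_s)^2 ] = int_0^t f(s)^2 ds.
Here f(s) = 4*exp(s)/3, so f(s)^2 = 16*exp(2*s)/9. Integrate:
  int_0^t (16*exp(2*s)/9) ds = 8*exp(2*t)/9 - 8/9.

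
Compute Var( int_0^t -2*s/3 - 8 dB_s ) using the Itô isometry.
Var = 4*t*(t^2 + 36*t + 432)/27

The Itô integral of a deterministic integrand f(s) has mean 0 because each increment f(s) * (B_{s+ds} - B_s) has mean 0. By the Itô isometry:
  Var( int_0^t f(s) dB_s ) = E[ (int_0^t f(s) dB_s)^2 ] = int_0^t f(s)^2 ds.
Here f(s) = -2*s/3 - 8, so f(s)^2 = 4*(s + 12)^2/9. Integrate:
  int_0^t (4*(s + 12)^2/9) ds = 4*t*(t^2 + 36*t + 432)/27.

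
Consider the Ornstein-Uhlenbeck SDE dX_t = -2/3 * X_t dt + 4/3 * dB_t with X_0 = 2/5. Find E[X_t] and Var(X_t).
E[X_t] = 2*exp(-2*t/3)/5; Var(X_t) = 4/3 - 4*exp(-4*t/3)/3

The OU SDE dX = -theta X dt + sigma dB admits the integrating factor exp(theta t): d(exp(theta t) X_t) = sigma exp(theta t) dB_t. Integrating from 0 to t:
  X_t = x_0 * exp(-theta t) + sigma * int_0^t exp(-theta (t-s)) dB_s.
The Itô integral has mean 0 and (by the Itô isometry) variance sigma^2 * int_0^t exp(-2 theta (t - s)) ds = sigma^2 * (1 - exp(-2 theta t)) / (2 theta).
With theta = 2/3, sigma = 4/3, x_0 = 2/5:
  E[X_t] = 2/5 * exp(-2/3 t) = 2*exp(-2*t/3)/5
  Var(X_t) = (4/3)^2 * (1 - exp(-2*2/3 t)) / (2 * 2/3) = 4/3 - 4*exp(-4*t/3)/3.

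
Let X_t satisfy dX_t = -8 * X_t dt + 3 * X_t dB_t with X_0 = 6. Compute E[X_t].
E[X_t] = 6*exp(-8*t)

For GBM dX = mu X dt + sigma X dB with X_0 = x_0, apply Itô to Y = log X: dY = (mu - sigma^2/2) dt + sigma dB, so Y_t = log(x_0) + (mu - sigma^2/2) t + sigma B_t and hence X_t = x_0 * exp((mu - sigma^2/2) t + sigma B_t).
With mu = -8, sigma = 3, x_0 = 6, this gives:
  X_t = 6 * exp((-25/2) * t + (3) * B_t).
Since sigma*B_t ~ Normal(0, sigma^2 t), E[exp(sigma*B_t)] = exp(sigma^2 t / 2); so E[X_t] = x_0 * exp((mu - sigma^2/2) t) * exp(sigma^2 t / 2) = x_0 * exp(mu t) = 6*exp(-8*t).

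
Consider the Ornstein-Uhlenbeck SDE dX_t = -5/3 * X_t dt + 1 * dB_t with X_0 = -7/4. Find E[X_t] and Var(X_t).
E[X_t] = -7*exp(-5*t/3)/4; Var(X_t) = 3/10 - 3*exp(-10*t/3)/10

The OU SDE dX = -theta X dt + sigma dB admits the integrating factor exp(theta t): d(exp(theta t) X_t) = sigma exp(theta t) dB_t. Integrating from 0 to t:
  X_t = x_0 * exp(-theta t) + sigma * int_0^t exp(-theta (t-s)) dB_s.
The Itô integral has mean 0 and (by the Itô isometry) variance sigma^2 * int_0^t exp(-2 theta (t - s)) ds = sigma^2 * (1 - exp(-2 theta t)) / (2 theta).
With theta = 5/3, sigma = 1, x_0 = -7/4:
  E[X_t] = -7/4 * exp(-5/3 t) = -7*exp(-5*t/3)/4
  Var(X_t) = (1)^2 * (1 - exp(-2*5/3 t)) / (2 * 5/3) = 3/10 - 3*exp(-10*t/3)/10.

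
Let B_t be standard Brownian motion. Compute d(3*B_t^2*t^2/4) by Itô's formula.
d(3*B_t^2*t^2/4) = (3*t*(2*B_t^2 + t)/4) dt + (3*B_t*t^2/2) dB_t

Itô's formula for f(t, x): d f(t, B_t) = (f_t + (1/2) f_xx) dt + f_x dB_t. Compute partials of f(t, x) = 3*t^2*x^2/4:
  f_t(t,x)  = 3*t*x^2/2
  f_x(t,x)  = 3*t^2*x/2
  f_xx(t,x) = 3*t^2/2
Assemble drift = f_t + (1/2) f_xx = 3*t*(t + 2*x^2)/4 and diffusion = f_x = 3*t^2*x/2. Substituting x = B_t:
  d(3*B_t^2*t^2/4) = (3*t*(2*B_t^2 + t)/4) dt + (3*B_t*t^2/2) dB_t.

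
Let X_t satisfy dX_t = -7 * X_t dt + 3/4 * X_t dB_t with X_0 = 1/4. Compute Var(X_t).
Var(X_t) = (exp(9*t/16) - 1)*exp(-14*t)/16

For GBM dX = mu X dt + sigma X dB with X_0 = x_0, apply Itô to Y = log X: dY = (mu - sigma^2/2) dt + sigma dB, so Y_t = log(x_0) + (mu - sigma^2/2) t + sigma B_t and hence X_t = x_0 * exp((mu - sigma^2/2) t + sigma B_t).
With mu = -7, sigma = 3/4, x_0 = 1/4, this gives:
  X_t = 1/4 * exp((-233/32) * t + (3/4) * B_t).
Since sigma*B_t ~ Normal(0, sigma^2 t), E[exp(sigma*B_t)] = exp(sigma^2 t / 2); so E[X_t] = x_0 * exp((mu - sigma^2/2) t) * exp(sigma^2 t / 2) = x_0 * exp(mu t) = exp(-7*t)/4.
Var(X_t) = E[X_t^2] - (E[X_t])^2 = x_0^2 * exp(2 mu t) * (exp(sigma^2 t) - 1) = (exp(9*t/16) - 1)*exp(-14*t)/16.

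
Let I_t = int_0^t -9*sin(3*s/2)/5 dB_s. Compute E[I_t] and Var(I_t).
E[I_t] = 0; Var(I_t) = 81*t/50 - 27*sin(3*t)/50

The Itô integral of a deterministic integrand f(s) has mean 0 because each increment f(s) * (B_{s+ds} - B_s) has mean 0. By the Itô isometry:
  Var( int_0^t f(s) dB_s ) = E[ (int_0^t f(s) dB_s)^2 ] = int_0^t f(s)^2 ds.
Here f(s) = -9*sin(3*s/2)/5, so f(s)^2 = 81*sin(3*s/2)^2/25. Integrate:
  int_0^t (81*sin(3*s/2)^2/25) ds = 81*t/50 - 27*sin(3*t)/50.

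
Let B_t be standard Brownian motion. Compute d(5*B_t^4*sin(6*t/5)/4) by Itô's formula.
d(5*B_t^4*sin(6*t/5)/4) = (3*B_t^2*(B_t^2*cos(6*t/5) + 5*sin(6*t/5))/2) dt + (5*B_t^3*sin(6*t/5)) dB_t

Itô's formula for f(t, x): d f(t, B_t) = (f_t + (1/2) f_xx) dt + f_x dB_t. Compute partials of f(t, x) = 5*x^4*sin(6*t/5)/4:
  f_t(t,x)  = 3*x^4*cos(6*t/5)/2
  f_x(t,x)  = 5*x^3*sin(6*t/5)
  f_xx(t,x) = 15*x^2*sin(6*t/5)
Assemble drift = f_t + (1/2) f_xx = 3*x^2*(x^2*cos(6*t/5) + 5*sin(6*t/5))/2 and diffusion = f_x = 5*x^3*sin(6*t/5). Substituting x = B_t:
  d(5*B_t^4*sin(6*t/5)/4) = (3*B_t^2*(B_t^2*cos(6*t/5) + 5*sin(6*t/5))/2) dt + (5*B_t^3*sin(6*t/5)) dB_t.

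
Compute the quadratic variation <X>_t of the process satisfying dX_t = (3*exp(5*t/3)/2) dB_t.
<X>_t = 27*exp(10*t/3)/40 - 27/40

For an Itô process dX_t = a(t) dt + b(t) dB_t, the quadratic variation is <X>_t = int_0^t b(s)^2 ds (the drift term does not contribute). Here b(s) = 3*exp(5*s/3)/2, so
  b(s)^2 = 9*exp(10*s/3)/4.
Integrating from 0 to t:
  <X>_t = int_0^t (9*exp(10*s/3)/4) ds = 27*exp(10*t/3)/40 - 27/40.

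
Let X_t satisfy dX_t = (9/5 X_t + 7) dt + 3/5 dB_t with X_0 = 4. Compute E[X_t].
E[X_t] = 71*exp(9*t/5)/9 - 35/9

Taking expectations and using E[dB_t] = 0, the mean m(t) = E[X_t] satisfies the ODE m'(t) = a m(t) + b with m(0) = x_0. With a = 9/5, b = 7, x_0 = 4, the solution is
  m(t) = x_0 * exp(a t) + (b/a) * (exp(a t) - 1)
       = 4 * exp((9/5) t) + (7/(9/5)) * (exp((9/5) t) - 1)
       = 71*exp(9*t/5)/9 - 35/9.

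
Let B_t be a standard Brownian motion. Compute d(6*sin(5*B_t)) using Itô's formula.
d(6*sin(5*B_t)) = (-75*sin(5*B_t)) dt + (30*cos(5*B_t)) dB_t

Itô's formula for f(B_t) gives d f(B_t) = f'(B_t) dB_t + (1/2) f''(B_t) dt. Compute derivatives of f(x) = 6*sin(5*x):
  f'(x)  = 30*cos(5*x)
  f''(x) = -150*sin(5*x)
Substitute x = B_t and multiply the f'' term by 1/2:
  drift     = (1/2) * (-150*sin(5*x)) evaluated at B_t = -75*sin(5*B_t)
  diffusion = (30*cos(5*x)) evaluated at B_t = 30*cos(5*B_t)
Therefore d(6*sin(5*B_t)) = (-75*sin(5*B_t)) dt + (30*cos(5*B_t)) dB_t.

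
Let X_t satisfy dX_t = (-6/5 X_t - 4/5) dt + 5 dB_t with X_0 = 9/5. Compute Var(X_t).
Var(X_t) = 125/12 - 125*exp(-12*t/5)/12

The variance V(t) = Var(X_t) satisfies V'(t) = 2 a V(t) + c^2 with V(0) = 0 (drift coefficient is linear in X, diffusion is constant). With a = -6/5, c = 5, the solution is
  V(t) = (c^2 / (2 a)) * (exp(2 a t) - 1)
       = (5^2 / (2*(-6/5))) * (exp((-12/5) t) - 1)
       = 125/12 - 125*exp(-12*t/5)/12.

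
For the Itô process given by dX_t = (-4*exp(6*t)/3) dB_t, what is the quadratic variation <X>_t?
<X>_t = 4*exp(12*t)/27 - 4/27

For an Itô process dX_t = a(t) dt + b(t) dB_t, the quadratic variation is <X>_t = int_0^t b(s)^2 ds (the drift term does not contribute). Here b(s) = -4*exp(6*s)/3, so
  b(s)^2 = 16*exp(12*s)/9.
Integrating from 0 to t:
  <X>_t = int_0^t (16*exp(12*s)/9) ds = 4*exp(12*t)/27 - 4/27.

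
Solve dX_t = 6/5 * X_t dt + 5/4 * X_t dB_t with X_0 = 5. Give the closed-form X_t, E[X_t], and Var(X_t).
X_t = 5 * exp((67/160) t + (5/4) B_t); E[X_t] = 5*exp(6*t/5); Var(X_t) = 25*(exp(25*t/16) - 1)*exp(12*t/5)

For GBM dX = mu X dt + sigma X dB with X_0 = x_0, apply Itô to Y = log X: dY = (mu - sigma^2/2) dt + sigma dB, so Y_t = log(x_0) + (mu - sigma^2/2) t + sigma B_t and hence X_t = x_0 * exp((mu - sigma^2/2) t + sigma B_t).
With mu = 6/5, sigma = 5/4, x_0 = 5, this gives:
  X_t = 5 * exp((67/160) * t + (5/4) * B_t).
Since sigma*B_t ~ Normal(0, sigma^2 t), E[exp(sigma*B_t)] = exp(sigma^2 t / 2); so E[X_t] = x_0 * exp((mu - sigma^2/2) t) * exp(sigma^2 t / 2) = x_0 * exp(mu t) = 5*exp(6*t/5).
Var(X_t) = E[X_t^2] - (E[X_t])^2 = x_0^2 * exp(2 mu t) * (exp(sigma^2 t) - 1) = 25*(exp(25*t/16) - 1)*exp(12*t/5).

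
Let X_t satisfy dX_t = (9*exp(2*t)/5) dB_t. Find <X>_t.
<X>_t = 81*exp(4*t)/100 - 81/100

For an Itô process dX_t = a(t) dt + b(t) dB_t, the quadratic variation is <X>_t = int_0^t b(s)^2 ds (the drift term does not contribute). Here b(s) = 9*exp(2*s)/5, so
  b(s)^2 = 81*exp(4*s)/25.
Integrating from 0 to t:
  <X>_t = int_0^t (81*exp(4*s)/25) ds = 81*exp(4*t)/100 - 81/100.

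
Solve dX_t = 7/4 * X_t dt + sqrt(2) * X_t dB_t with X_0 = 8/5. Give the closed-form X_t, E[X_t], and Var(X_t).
X_t = 8/5 * exp((3/4) t + (sqrt(2)) B_t); E[X_t] = 8*exp(7*t/4)/5; Var(X_t) = 64*(exp(2*t) - 1)*exp(7*t/2)/25

For GBM dX = mu X dt + sigma X dB with X_0 = x_0, apply Itô to Y = log X: dY = (mu - sigma^2/2) dt + sigma dB, so Y_t = log(x_0) + (mu - sigma^2/2) t + sigma B_t and hence X_t = x_0 * exp((mu - sigma^2/2) t + sigma B_t).
With mu = 7/4, sigma = sqrt(2), x_0 = 8/5, this gives:
  X_t = 8/5 * exp((3/4) * t + (sqrt(2)) * B_t).
Since sigma*B_t ~ Normal(0, sigma^2 t), E[exp(sigma*B_t)] = exp(sigma^2 t / 2); so E[X_t] = x_0 * exp((mu - sigma^2/2) t) * exp(sigma^2 t / 2) = x_0 * exp(mu t) = 8*exp(7*t/4)/5.
Var(X_t) = E[X_t^2] - (E[X_t])^2 = x_0^2 * exp(2 mu t) * (exp(sigma^2 t) - 1) = 64*(exp(2*t) - 1)*exp(7*t/2)/25.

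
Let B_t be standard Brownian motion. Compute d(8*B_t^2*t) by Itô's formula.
d(8*B_t^2*t) = (8*B_t^2 + 8*t) dt + (16*B_t*t) dB_t

Itô's formula for f(t, x): d f(t, B_t) = (f_t + (1/2) f_xx) dt + f_x dB_t. Compute partials of f(t, x) = 8*t*x^2:
  f_t(t,x)  = 8*x^2
  f_x(t,x)  = 16*t*x
  f_xx(t,x) = 16*t
Assemble drift = f_t + (1/2) f_xx = 8*t + 8*x^2 and diffusion = f_x = 16*t*x. Substituting x = B_t:
  d(8*B_t^2*t) = (8*B_t^2 + 8*t) dt + (16*B_t*t) dB_t.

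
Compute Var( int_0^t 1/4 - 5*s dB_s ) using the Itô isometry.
Var = t*(400*t^2 - 60*t + 3)/48

The Itô integral of a deterministic integrand f(s) has mean 0 because each increment f(s) * (B_{s+ds} - B_s) has mean 0. By the Itô isometry:
  Var( int_0^t f(s) dB_s ) = E[ (int_0^t f(s) dB_s)^2 ] = int_0^t f(s)^2 ds.
Here f(s) = 1/4 - 5*s, so f(s)^2 = (20*s - 1)^2/16. Integrate:
  int_0^t ((20*s - 1)^2/16) ds = t*(400*t^2 - 60*t + 3)/48.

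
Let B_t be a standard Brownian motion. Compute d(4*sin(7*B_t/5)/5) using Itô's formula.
d(4*sin(7*B_t/5)/5) = (-98*sin(7*B_t/5)/125) dt + (28*cos(7*B_t/5)/25) dB_t

Itô's formula for f(B_t) gives d f(B_t) = f'(B_t) dB_t + (1/2) f''(B_t) dt. Compute derivatives of f(x) = 4*sin(7*x/5)/5:
  f'(x)  = 28*cos(7*x/5)/25
  f''(x) = -196*sin(7*x/5)/125
Substitute x = B_t and multiply the f'' term by 1/2:
  drift     = (1/2) * (-196*sin(7*x/5)/125) evaluated at B_t = -98*sin(7*B_t/5)/125
  diffusion = (28*cos(7*x/5)/25) evaluated at B_t = 28*cos(7*B_t/5)/25
Therefore d(4*sin(7*B_t/5)/5) = (-98*sin(7*B_t/5)/125) dt + (28*cos(7*B_t/5)/25) dB_t.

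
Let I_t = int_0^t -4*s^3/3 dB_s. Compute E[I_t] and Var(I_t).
E[I_t] = 0; Var(I_t) = 16*t^7/63

The Itô integral of a deterministic integrand f(s) has mean 0 because each increment f(s) * (B_{s+ds} - B_s) has mean 0. By the Itô isometry:
  Var( int_0^t f(s) dB_s ) = E[ (int_0^t f(s) dB_s)^2 ] = int_0^t f(s)^2 ds.
Here f(s) = -4*s^3/3, so f(s)^2 = 16*s^6/9. Integrate:
  int_0^t (16*s^6/9) ds = 16*t^7/63.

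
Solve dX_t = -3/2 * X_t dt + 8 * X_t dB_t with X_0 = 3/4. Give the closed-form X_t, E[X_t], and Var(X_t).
X_t = 3/4 * exp((-67/2) t + (8) B_t); E[X_t] = 3*exp(-3*t/2)/4; Var(X_t) = (9*exp(64*t) - 9)*exp(-3*t)/16

For GBM dX = mu X dt + sigma X dB with X_0 = x_0, apply Itô to Y = log X: dY = (mu - sigma^2/2) dt + sigma dB, so Y_t = log(x_0) + (mu - sigma^2/2) t + sigma B_t and hence X_t = x_0 * exp((mu - sigma^2/2) t + sigma B_t).
With mu = -3/2, sigma = 8, x_0 = 3/4, this gives:
  X_t = 3/4 * exp((-67/2) * t + (8) * B_t).
Since sigma*B_t ~ Normal(0, sigma^2 t), E[exp(sigma*B_t)] = exp(sigma^2 t / 2); so E[X_t] = x_0 * exp((mu - sigma^2/2) t) * exp(sigma^2 t / 2) = x_0 * exp(mu t) = 3*exp(-3*t/2)/4.
Var(X_t) = E[X_t^2] - (E[X_t])^2 = x_0^2 * exp(2 mu t) * (exp(sigma^2 t) - 1) = (9*exp(64*t) - 9)*exp(-3*t)/16.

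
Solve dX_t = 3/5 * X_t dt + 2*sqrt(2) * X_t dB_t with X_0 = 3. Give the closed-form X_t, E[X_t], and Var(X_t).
X_t = 3 * exp((-17/5) t + (2*sqrt(2)) B_t); E[X_t] = 3*exp(3*t/5); Var(X_t) = 9*(exp(8*t) - 1)*exp(6*t/5)

For GBM dX = mu X dt + sigma X dB with X_0 = x_0, apply Itô to Y = log X: dY = (mu - sigma^2/2) dt + sigma dB, so Y_t = log(x_0) + (mu - sigma^2/2) t + sigma B_t and hence X_t = x_0 * exp((mu - sigma^2/2) t + sigma B_t).
With mu = 3/5, sigma = 2*sqrt(2), x_0 = 3, this gives:
  X_t = 3 * exp((-17/5) * t + (2*sqrt(2)) * B_t).
Since sigma*B_t ~ Normal(0, sigma^2 t), E[exp(sigma*B_t)] = exp(sigma^2 t / 2); so E[X_t] = x_0 * exp((mu - sigma^2/2) t) * exp(sigma^2 t / 2) = x_0 * exp(mu t) = 3*exp(3*t/5).
Var(X_t) = E[X_t^2] - (E[X_t])^2 = x_0^2 * exp(2 mu t) * (exp(sigma^2 t) - 1) = 9*(exp(8*t) - 1)*exp(6*t/5).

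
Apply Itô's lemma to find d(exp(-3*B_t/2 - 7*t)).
d(exp(-3*B_t/2 - 7*t)) = (-47*exp(-3*B_t/2 - 7*t)/8) dt + (-3*exp(-3*B_t/2 - 7*t)/2) dB_t

Itô's formula for f(t, x): d f(t, B_t) = (f_t + (1/2) f_xx) dt + f_x dB_t. Compute partials of f(t, x) = exp(-7*t - 3*x/2):
  f_t(t,x)  = -7*exp(-7*t - 3*x/2)
  f_x(t,x)  = -3*exp(-7*t - 3*x/2)/2
  f_xx(t,x) = 9*exp(-7*t - 3*x/2)/4
Assemble drift = f_t + (1/2) f_xx = -47*exp(-7*t - 3*x/2)/8 and diffusion = f_x = -3*exp(-7*t - 3*x/2)/2. Substituting x = B_t:
  d(exp(-3*B_t/2 - 7*t)) = (-47*exp(-3*B_t/2 - 7*t)/8) dt + (-3*exp(-3*B_t/2 - 7*t)/2) dB_t.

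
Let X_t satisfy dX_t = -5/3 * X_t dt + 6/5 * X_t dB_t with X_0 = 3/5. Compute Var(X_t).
Var(X_t) = (9*exp(36*t/25) - 9)*exp(-10*t/3)/25

For GBM dX = mu X dt + sigma X dB with X_0 = x_0, apply Itô to Y = log X: dY = (mu - sigma^2/2) dt + sigma dB, so Y_t = log(x_0) + (mu - sigma^2/2) t + sigma B_t and hence X_t = x_0 * exp((mu - sigma^2/2) t + sigma B_t).
With mu = -5/3, sigma = 6/5, x_0 = 3/5, this gives:
  X_t = 3/5 * exp((-179/75) * t + (6/5) * B_t).
Since sigma*B_t ~ Normal(0, sigma^2 t), E[exp(sigma*B_t)] = exp(sigma^2 t / 2); so E[X_t] = x_0 * exp((mu - sigma^2/2) t) * exp(sigma^2 t / 2) = x_0 * exp(mu t) = 3*exp(-5*t/3)/5.
Var(X_t) = E[X_t^2] - (E[X_t])^2 = x_0^2 * exp(2 mu t) * (exp(sigma^2 t) - 1) = (9*exp(36*t/25) - 9)*exp(-10*t/3)/25.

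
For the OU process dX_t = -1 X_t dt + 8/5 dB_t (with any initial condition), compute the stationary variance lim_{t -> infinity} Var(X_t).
lim Var(X_t) = 32/25

The OU SDE dX = -theta X dt + sigma dB admits the integrating factor exp(theta t): d(exp(theta t) X_t) = sigma exp(theta t) dB_t. Integrating from 0 to t gives X_t = x_0 * exp(-theta t) + sigma * int_0^t exp(-theta (t-s)) dB_s for any initial x_0. The Itô integral has variance (by the Itô isometry) sigma^2 * int_0^t exp(-2 theta (t - s)) ds = sigma^2 * (1 - exp(-2 theta t)) / (2 theta), independent of x_0.
With theta = 1, sigma = 8/5:
  Var(X_t) = (8/5)^2 * (1 - exp(-2*1 t)) / (2 * 1) = 32/25 - 32*exp(-2*t)/25.
As t -> infinity, exp(-2*1 t) -> 0, so the stationary variance is sigma^2 / (2 theta) = 32/25.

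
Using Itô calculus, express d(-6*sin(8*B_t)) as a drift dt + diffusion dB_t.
d(-6*sin(8*B_t)) = (192*sin(8*B_t)) dt + (-48*cos(8*B_t)) dB_t

Itô's formula for f(B_t) gives d f(B_t) = f'(B_t) dB_t + (1/2) f''(B_t) dt. Compute derivatives of f(x) = -6*sin(8*x):
  f'(x)  = -48*cos(8*x)
  f''(x) = 384*sin(8*x)
Substitute x = B_t and multiply the f'' term by 1/2:
  drift     = (1/2) * (384*sin(8*x)) evaluated at B_t = 192*sin(8*B_t)
  diffusion = (-48*cos(8*x)) evaluated at B_t = -48*cos(8*B_t)
Therefore d(-6*sin(8*B_t)) = (192*sin(8*B_t)) dt + (-48*cos(8*B_t)) dB_t.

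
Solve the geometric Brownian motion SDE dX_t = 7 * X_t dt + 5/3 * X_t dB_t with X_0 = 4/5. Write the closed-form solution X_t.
X_t = 4/5 * exp((101/18) * t + (5/3) * B_t)

For GBM dX = mu X dt + sigma X dB with X_0 = x_0, apply Itô to Y = log X: dY = (mu - sigma^2/2) dt + sigma dB, so Y_t = log(x_0) + (mu - sigma^2/2) t + sigma B_t and hence X_t = x_0 * exp((mu - sigma^2/2) t + sigma B_t).
With mu = 7, sigma = 5/3, x_0 = 4/5, this gives:
  X_t = 4/5 * exp((101/18) * t + (5/3) * B_t).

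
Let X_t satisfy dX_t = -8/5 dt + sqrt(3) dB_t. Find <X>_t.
<X>_t = 3*t

For an Itô process dX_t = a(t) dt + b(t) dB_t, the quadratic variation is <X>_t = int_0^t b(s)^2 ds (the drift term does not contribute). Here b(s) = sqrt(3), so
  b(s)^2 = 3.
Integrating from 0 to t:
  <X>_t = int_0^t (3) ds = 3*t.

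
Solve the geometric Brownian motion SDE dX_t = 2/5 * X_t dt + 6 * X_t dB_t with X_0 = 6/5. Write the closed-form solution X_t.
X_t = 6/5 * exp((-88/5) * t + (6) * B_t)

For GBM dX = mu X dt + sigma X dB with X_0 = x_0, apply Itô to Y = log X: dY = (mu - sigma^2/2) dt + sigma dB, so Y_t = log(x_0) + (mu - sigma^2/2) t + sigma B_t and hence X_t = x_0 * exp((mu - sigma^2/2) t + sigma B_t).
With mu = 2/5, sigma = 6, x_0 = 6/5, this gives:
  X_t = 6/5 * exp((-88/5) * t + (6) * B_t).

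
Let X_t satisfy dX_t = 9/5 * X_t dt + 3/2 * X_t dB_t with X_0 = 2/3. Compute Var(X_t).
Var(X_t) = 4*(exp(9*t/4) - 1)*exp(18*t/5)/9

For GBM dX = mu X dt + sigma X dB with X_0 = x_0, apply Itô to Y = log X: dY = (mu - sigma^2/2) dt + sigma dB, so Y_t = log(x_0) + (mu - sigma^2/2) t + sigma B_t and hence X_t = x_0 * exp((mu - sigma^2/2) t + sigma B_t).
With mu = 9/5, sigma = 3/2, x_0 = 2/3, this gives:
  X_t = 2/3 * exp((27/40) * t + (3/2) * B_t).
Since sigma*B_t ~ Normal(0, sigma^2 t), E[exp(sigma*B_t)] = exp(sigma^2 t / 2); so E[X_t] = x_0 * exp((mu - sigma^2/2) t) * exp(sigma^2 t / 2) = x_0 * exp(mu t) = 2*exp(9*t/5)/3.
Var(X_t) = E[X_t^2] - (E[X_t])^2 = x_0^2 * exp(2 mu t) * (exp(sigma^2 t) - 1) = 4*(exp(9*t/4) - 1)*exp(18*t/5)/9.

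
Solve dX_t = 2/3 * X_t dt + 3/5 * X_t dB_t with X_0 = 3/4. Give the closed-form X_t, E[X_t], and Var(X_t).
X_t = 3/4 * exp((73/150) t + (3/5) B_t); E[X_t] = 3*exp(2*t/3)/4; Var(X_t) = 9*(exp(9*t/25) - 1)*exp(4*t/3)/16

For GBM dX = mu X dt + sigma X dB with X_0 = x_0, apply Itô to Y = log X: dY = (mu - sigma^2/2) dt + sigma dB, so Y_t = log(x_0) + (mu - sigma^2/2) t + sigma B_t and hence X_t = x_0 * exp((mu - sigma^2/2) t + sigma B_t).
With mu = 2/3, sigma = 3/5, x_0 = 3/4, this gives:
  X_t = 3/4 * exp((73/150) * t + (3/5) * B_t).
Since sigma*B_t ~ Normal(0, sigma^2 t), E[exp(sigma*B_t)] = exp(sigma^2 t / 2); so E[X_t] = x_0 * exp((mu - sigma^2/2) t) * exp(sigma^2 t / 2) = x_0 * exp(mu t) = 3*exp(2*t/3)/4.
Var(X_t) = E[X_t^2] - (E[X_t])^2 = x_0^2 * exp(2 mu t) * (exp(sigma^2 t) - 1) = 9*(exp(9*t/25) - 1)*exp(4*t/3)/16.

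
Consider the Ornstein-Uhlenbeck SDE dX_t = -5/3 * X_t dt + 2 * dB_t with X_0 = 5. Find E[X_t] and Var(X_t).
E[X_t] = 5*exp(-5*t/3); Var(X_t) = 6/5 - 6*exp(-10*t/3)/5

The OU SDE dX = -theta X dt + sigma dB admits the integrating factor exp(theta t): d(exp(theta t) X_t) = sigma exp(theta t) dB_t. Integrating from 0 to t:
  X_t = x_0 * exp(-theta t) + sigma * int_0^t exp(-theta (t-s)) dB_s.
The Itô integral has mean 0 and (by the Itô isometry) variance sigma^2 * int_0^t exp(-2 theta (t - s)) ds = sigma^2 * (1 - exp(-2 theta t)) / (2 theta).
With theta = 5/3, sigma = 2, x_0 = 5:
  E[X_t] = 5 * exp(-5/3 t) = 5*exp(-5*t/3)
  Var(X_t) = (2)^2 * (1 - exp(-2*5/3 t)) / (2 * 5/3) = 6/5 - 6*exp(-10*t/3)/5.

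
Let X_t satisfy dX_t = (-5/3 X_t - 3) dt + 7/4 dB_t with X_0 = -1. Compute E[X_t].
E[X_t] = -9/5 + 4*exp(-5*t/3)/5

Taking expectations and using E[dB_t] = 0, the mean m(t) = E[X_t] satisfies the ODE m'(t) = a m(t) + b with m(0) = x_0. With a = -5/3, b = -3, x_0 = -1, the solution is
  m(t) = x_0 * exp(a t) + (b/a) * (exp(a t) - 1)
       = (-1) * exp((-5/3) t) + ((-3)/(-5/3)) * (exp((-5/3) t) - 1)
       = -9/5 + 4*exp(-5*t/3)/5.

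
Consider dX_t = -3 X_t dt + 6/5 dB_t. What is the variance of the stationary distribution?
lim Var(X_t) = 6/25

The OU SDE dX = -theta X dt + sigma dB admits the integrating factor exp(theta t): d(exp(theta t) X_t) = sigma exp(theta t) dB_t. Integrating from 0 to t gives X_t = x_0 * exp(-theta t) + sigma * int_0^t exp(-theta (t-s)) dB_s for any initial x_0. The Itô integral has variance (by the Itô isometry) sigma^2 * int_0^t exp(-2 theta (t - s)) ds = sigma^2 * (1 - exp(-2 theta t)) / (2 theta), independent of x_0.
With theta = 3, sigma = 6/5:
  Var(X_t) = (6/5)^2 * (1 - exp(-2*3 t)) / (2 * 3) = 6/25 - 6*exp(-6*t)/25.
As t -> infinity, exp(-2*3 t) -> 0, so the stationary variance is sigma^2 / (2 theta) = 6/25.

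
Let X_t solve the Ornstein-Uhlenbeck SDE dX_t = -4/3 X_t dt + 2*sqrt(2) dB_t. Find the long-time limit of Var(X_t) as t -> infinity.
lim Var(X_t) = 3

The OU SDE dX = -theta X dt + sigma dB admits the integrating factor exp(theta t): d(exp(theta t) X_t) = sigma exp(theta t) dB_t. Integrating from 0 to t gives X_t = x_0 * exp(-theta t) + sigma * int_0^t exp(-theta (t-s)) dB_s for any initial x_0. The Itô integral has variance (by the Itô isometry) sigma^2 * int_0^t exp(-2 theta (t - s)) ds = sigma^2 * (1 - exp(-2 theta t)) / (2 theta), independent of x_0.
With theta = 4/3, sigma = 2*sqrt(2):
  Var(X_t) = (2*sqrt(2))^2 * (1 - exp(-2*4/3 t)) / (2 * 4/3) = 3 - 3*exp(-8*t/3).
As t -> infinity, exp(-2*4/3 t) -> 0, so the stationary variance is sigma^2 / (2 theta) = 3.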